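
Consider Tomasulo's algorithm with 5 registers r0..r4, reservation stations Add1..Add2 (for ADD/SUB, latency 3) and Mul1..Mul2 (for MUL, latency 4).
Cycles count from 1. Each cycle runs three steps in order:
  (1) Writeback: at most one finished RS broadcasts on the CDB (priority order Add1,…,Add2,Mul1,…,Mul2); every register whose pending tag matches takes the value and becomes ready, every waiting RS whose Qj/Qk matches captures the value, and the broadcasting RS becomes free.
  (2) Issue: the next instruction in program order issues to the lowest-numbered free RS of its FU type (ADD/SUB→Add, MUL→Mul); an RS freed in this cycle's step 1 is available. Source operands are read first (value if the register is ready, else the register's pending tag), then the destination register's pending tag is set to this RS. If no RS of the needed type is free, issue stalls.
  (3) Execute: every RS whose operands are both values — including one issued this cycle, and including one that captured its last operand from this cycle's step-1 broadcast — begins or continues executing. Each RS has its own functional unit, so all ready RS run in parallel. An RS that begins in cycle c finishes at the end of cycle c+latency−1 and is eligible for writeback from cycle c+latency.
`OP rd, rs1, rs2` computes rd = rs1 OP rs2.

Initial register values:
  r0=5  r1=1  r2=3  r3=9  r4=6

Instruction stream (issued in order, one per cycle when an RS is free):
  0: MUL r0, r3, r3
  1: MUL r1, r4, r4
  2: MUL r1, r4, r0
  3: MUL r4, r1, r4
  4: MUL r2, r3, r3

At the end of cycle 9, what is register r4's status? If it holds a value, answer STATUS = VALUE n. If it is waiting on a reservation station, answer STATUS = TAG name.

STATUS = TAG Mul2

cycle 1: issue MUL r0<-Mul1 // r0:Mul1,r1:1,r2:3,r3:9,r4:6
cycle 2: issue MUL r1<-Mul2 // r0:Mul1,r1:Mul2,r2:3,r3:9,r4:6
cycle 3: stall // r0:Mul1,r1:Mul2,r2:3,r3:9,r4:6
cycle 4: stall // r0:Mul1,r1:Mul2,r2:3,r3:9,r4:6
cycle 5: CDB Mul1=81; issue MUL r1<-Mul1 // r0:81,r1:Mul1,r2:3,r3:9,r4:6
cycle 6: CDB Mul2=36; issue MUL r4<-Mul2 // r0:81,r1:Mul1,r2:3,r3:9,r4:Mul2
cycle 7: stall // r0:81,r1:Mul1,r2:3,r3:9,r4:Mul2
cycle 8: stall // r0:81,r1:Mul1,r2:3,r3:9,r4:Mul2
cycle 9: CDB Mul1=486; issue MUL r2<-Mul1 // r0:81,r1:486,r2:Mul1,r3:9,r4:Mul2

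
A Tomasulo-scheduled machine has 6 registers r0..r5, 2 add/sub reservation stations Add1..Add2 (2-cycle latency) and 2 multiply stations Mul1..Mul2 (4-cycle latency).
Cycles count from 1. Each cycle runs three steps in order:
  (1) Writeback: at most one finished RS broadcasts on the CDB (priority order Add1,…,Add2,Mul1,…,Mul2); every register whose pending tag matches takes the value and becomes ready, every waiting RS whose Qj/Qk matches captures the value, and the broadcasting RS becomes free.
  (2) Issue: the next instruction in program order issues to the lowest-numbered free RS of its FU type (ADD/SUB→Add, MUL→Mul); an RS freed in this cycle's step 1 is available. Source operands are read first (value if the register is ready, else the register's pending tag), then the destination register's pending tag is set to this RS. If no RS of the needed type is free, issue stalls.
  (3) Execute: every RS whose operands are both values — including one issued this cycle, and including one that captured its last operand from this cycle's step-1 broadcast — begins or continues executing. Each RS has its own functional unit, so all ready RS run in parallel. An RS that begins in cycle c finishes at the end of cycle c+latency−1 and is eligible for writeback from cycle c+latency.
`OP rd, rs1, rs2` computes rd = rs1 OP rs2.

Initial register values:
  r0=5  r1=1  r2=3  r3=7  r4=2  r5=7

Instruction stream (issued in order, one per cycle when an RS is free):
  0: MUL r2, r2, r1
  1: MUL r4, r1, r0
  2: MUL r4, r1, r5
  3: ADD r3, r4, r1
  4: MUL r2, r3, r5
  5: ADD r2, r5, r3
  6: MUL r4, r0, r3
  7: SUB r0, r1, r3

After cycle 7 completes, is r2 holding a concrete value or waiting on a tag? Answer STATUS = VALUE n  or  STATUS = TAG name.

STATUS = TAG Mul2

  c1: issue MUL r2<-Mul1  regs: r0:5,r1:1,r2:Mul1,r3:7,r4:2,r5:7
  c2: issue MUL r4<-Mul2  regs: r0:5,r1:1,r2:Mul1,r3:7,r4:Mul2,r5:7
  c3: stall  regs: r0:5,r1:1,r2:Mul1,r3:7,r4:Mul2,r5:7
  c4: stall  regs: r0:5,r1:1,r2:Mul1,r3:7,r4:Mul2,r5:7
  c5: CDB Mul1=3; issue MUL r4<-Mul1  regs: r0:5,r1:1,r2:3,r3:7,r4:Mul1,r5:7
  c6: CDB Mul2=5; issue ADD r3<-Add1  regs: r0:5,r1:1,r2:3,r3:Add1,r4:Mul1,r5:7
  c7: issue MUL r2<-Mul2  regs: r0:5,r1:1,r2:Mul2,r3:Add1,r4:Mul1,r5:7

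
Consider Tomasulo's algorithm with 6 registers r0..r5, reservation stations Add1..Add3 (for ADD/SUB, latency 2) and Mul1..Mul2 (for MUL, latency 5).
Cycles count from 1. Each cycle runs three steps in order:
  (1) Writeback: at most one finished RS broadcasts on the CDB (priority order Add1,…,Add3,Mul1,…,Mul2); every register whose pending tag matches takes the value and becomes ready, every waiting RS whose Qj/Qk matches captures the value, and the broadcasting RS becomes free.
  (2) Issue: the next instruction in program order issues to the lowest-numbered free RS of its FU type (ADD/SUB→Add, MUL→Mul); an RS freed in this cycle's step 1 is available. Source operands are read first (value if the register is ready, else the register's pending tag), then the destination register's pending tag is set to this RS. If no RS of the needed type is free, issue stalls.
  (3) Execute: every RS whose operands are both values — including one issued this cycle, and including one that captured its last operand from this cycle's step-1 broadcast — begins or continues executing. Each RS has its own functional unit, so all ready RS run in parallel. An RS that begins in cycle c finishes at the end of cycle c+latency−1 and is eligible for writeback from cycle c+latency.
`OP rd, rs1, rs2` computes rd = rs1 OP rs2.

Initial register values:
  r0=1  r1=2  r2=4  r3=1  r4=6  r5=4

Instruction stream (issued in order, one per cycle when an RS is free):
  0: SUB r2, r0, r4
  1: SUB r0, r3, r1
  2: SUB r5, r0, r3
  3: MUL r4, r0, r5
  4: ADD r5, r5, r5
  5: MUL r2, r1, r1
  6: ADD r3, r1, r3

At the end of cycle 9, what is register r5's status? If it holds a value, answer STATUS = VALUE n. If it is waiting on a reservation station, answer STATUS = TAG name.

STATUS = VALUE -4

c1: issue SUB r2<-Add1 | r0:1,r1:2,r2:Add1,r3:1,r4:6,r5:4
c2: issue SUB r0<-Add2 | r0:Add2,r1:2,r2:Add1,r3:1,r4:6,r5:4
c3: CDB Add1=-5; issue SUB r5<-Add1 | r0:Add2,r1:2,r2:-5,r3:1,r4:6,r5:Add1
c4: CDB Add2=-1; issue MUL r4<-Mul1 | r0:-1,r1:2,r2:-5,r3:1,r4:Mul1,r5:Add1
c5: issue ADD r5<-Add2 | r0:-1,r1:2,r2:-5,r3:1,r4:Mul1,r5:Add2
c6: CDB Add1=-2; issue MUL r2<-Mul2 | r0:-1,r1:2,r2:Mul2,r3:1,r4:Mul1,r5:Add2
c7: issue ADD r3<-Add1 | r0:-1,r1:2,r2:Mul2,r3:Add1,r4:Mul1,r5:Add2
c8: CDB Add2=-4 | r0:-1,r1:2,r2:Mul2,r3:Add1,r4:Mul1,r5:-4
c9: CDB Add1=3 | r0:-1,r1:2,r2:Mul2,r3:3,r4:Mul1,r5:-4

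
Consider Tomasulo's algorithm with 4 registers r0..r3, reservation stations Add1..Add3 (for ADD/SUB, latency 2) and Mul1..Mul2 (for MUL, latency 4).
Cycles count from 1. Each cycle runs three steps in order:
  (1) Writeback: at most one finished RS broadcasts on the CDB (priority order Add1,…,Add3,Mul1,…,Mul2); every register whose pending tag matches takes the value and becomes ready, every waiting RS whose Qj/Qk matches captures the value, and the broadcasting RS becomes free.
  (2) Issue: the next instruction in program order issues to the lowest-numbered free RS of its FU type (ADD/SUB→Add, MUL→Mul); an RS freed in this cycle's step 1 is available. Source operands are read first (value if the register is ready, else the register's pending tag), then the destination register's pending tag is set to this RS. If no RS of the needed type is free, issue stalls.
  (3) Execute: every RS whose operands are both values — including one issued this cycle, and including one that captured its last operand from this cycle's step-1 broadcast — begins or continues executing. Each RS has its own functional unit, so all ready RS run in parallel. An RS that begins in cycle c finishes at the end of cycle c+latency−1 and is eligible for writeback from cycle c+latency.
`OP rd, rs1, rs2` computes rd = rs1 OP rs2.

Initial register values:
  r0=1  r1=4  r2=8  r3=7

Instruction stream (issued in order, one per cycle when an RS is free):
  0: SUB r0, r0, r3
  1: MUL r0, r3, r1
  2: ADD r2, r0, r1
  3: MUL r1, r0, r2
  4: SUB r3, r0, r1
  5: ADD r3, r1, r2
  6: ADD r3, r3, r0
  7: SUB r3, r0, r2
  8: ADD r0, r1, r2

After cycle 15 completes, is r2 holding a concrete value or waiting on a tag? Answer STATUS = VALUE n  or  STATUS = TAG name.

cycle 1: issue SUB r0<-Add1 // r0:Add1,r1:4,r2:8,r3:7
cycle 2: issue MUL r0<-Mul1 // r0:Mul1,r1:4,r2:8,r3:7
cycle 3: CDB Add1=-6; issue ADD r2<-Add1 // r0:Mul1,r1:4,r2:Add1,r3:7
cycle 4: issue MUL r1<-Mul2 // r0:Mul1,r1:Mul2,r2:Add1,r3:7
cycle 5: issue SUB r3<-Add2 // r0:Mul1,r1:Mul2,r2:Add1,r3:Add2
cycle 6: CDB Mul1=28; issue ADD r3<-Add3 // r0:28,r1:Mul2,r2:Add1,r3:Add3
cycle 7: stall // r0:28,r1:Mul2,r2:Add1,r3:Add3
cycle 8: CDB Add1=32; issue ADD r3<-Add1 // r0:28,r1:Mul2,r2:32,r3:Add1
cycle 9: stall // r0:28,r1:Mul2,r2:32,r3:Add1
cycle 10: stall // r0:28,r1:Mul2,r2:32,r3:Add1
cycle 11: stall // r0:28,r1:Mul2,r2:32,r3:Add1
cycle 12: CDB Mul2=896; stall // r0:28,r1:896,r2:32,r3:Add1
cycle 13: stall // r0:28,r1:896,r2:32,r3:Add1
cycle 14: CDB Add2=-868; issue SUB r3<-Add2 // r0:28,r1:896,r2:32,r3:Add2
cycle 15: CDB Add3=928; issue ADD r0<-Add3 // r0:Add3,r1:896,r2:32,r3:Add2

STATUS = VALUE 32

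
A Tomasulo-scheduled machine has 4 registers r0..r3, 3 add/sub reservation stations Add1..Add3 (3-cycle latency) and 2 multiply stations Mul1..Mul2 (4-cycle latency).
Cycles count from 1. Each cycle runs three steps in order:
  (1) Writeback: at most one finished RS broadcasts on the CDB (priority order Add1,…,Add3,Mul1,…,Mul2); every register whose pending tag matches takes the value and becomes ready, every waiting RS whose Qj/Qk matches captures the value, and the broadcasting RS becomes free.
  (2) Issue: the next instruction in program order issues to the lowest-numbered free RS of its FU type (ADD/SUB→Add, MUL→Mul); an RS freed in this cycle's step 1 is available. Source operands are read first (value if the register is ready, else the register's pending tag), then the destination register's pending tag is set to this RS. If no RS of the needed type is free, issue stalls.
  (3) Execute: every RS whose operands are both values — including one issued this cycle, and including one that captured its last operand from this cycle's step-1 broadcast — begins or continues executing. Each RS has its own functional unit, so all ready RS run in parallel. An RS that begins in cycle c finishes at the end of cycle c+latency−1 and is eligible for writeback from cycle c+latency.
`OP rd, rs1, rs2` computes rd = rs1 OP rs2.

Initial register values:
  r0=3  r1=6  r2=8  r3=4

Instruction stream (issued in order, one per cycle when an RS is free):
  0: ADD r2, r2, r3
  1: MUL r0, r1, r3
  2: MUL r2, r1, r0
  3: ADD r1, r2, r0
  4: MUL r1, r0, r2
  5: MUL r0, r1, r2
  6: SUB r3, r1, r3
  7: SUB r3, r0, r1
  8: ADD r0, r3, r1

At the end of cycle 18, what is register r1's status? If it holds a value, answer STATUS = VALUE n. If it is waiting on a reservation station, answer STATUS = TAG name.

STATUS = VALUE 3456

  c1: issue ADD r2<-Add1  regs: r0:3,r1:6,r2:Add1,r3:4
  c2: issue MUL r0<-Mul1  regs: r0:Mul1,r1:6,r2:Add1,r3:4
  c3: issue MUL r2<-Mul2  regs: r0:Mul1,r1:6,r2:Mul2,r3:4
  c4: CDB Add1=12; issue ADD r1<-Add1  regs: r0:Mul1,r1:Add1,r2:Mul2,r3:4
  c5: stall  regs: r0:Mul1,r1:Add1,r2:Mul2,r3:4
  c6: CDB Mul1=24; issue MUL r1<-Mul1  regs: r0:24,r1:Mul1,r2:Mul2,r3:4
  c7: stall  regs: r0:24,r1:Mul1,r2:Mul2,r3:4
  c8: stall  regs: r0:24,r1:Mul1,r2:Mul2,r3:4
  c9: stall  regs: r0:24,r1:Mul1,r2:Mul2,r3:4
  c10: CDB Mul2=144; issue MUL r0<-Mul2  regs: r0:Mul2,r1:Mul1,r2:144,r3:4
  c11: issue SUB r3<-Add2  regs: r0:Mul2,r1:Mul1,r2:144,r3:Add2
  c12: issue SUB r3<-Add3  regs: r0:Mul2,r1:Mul1,r2:144,r3:Add3
  c13: CDB Add1=168; issue ADD r0<-Add1  regs: r0:Add1,r1:Mul1,r2:144,r3:Add3
  c14: CDB Mul1=3456  regs: r0:Add1,r1:3456,r2:144,r3:Add3
  c15: -  regs: r0:Add1,r1:3456,r2:144,r3:Add3
  c16: -  regs: r0:Add1,r1:3456,r2:144,r3:Add3
  c17: CDB Add2=3452  regs: r0:Add1,r1:3456,r2:144,r3:Add3
  c18: CDB Mul2=497664  regs: r0:Add1,r1:3456,r2:144,r3:Add3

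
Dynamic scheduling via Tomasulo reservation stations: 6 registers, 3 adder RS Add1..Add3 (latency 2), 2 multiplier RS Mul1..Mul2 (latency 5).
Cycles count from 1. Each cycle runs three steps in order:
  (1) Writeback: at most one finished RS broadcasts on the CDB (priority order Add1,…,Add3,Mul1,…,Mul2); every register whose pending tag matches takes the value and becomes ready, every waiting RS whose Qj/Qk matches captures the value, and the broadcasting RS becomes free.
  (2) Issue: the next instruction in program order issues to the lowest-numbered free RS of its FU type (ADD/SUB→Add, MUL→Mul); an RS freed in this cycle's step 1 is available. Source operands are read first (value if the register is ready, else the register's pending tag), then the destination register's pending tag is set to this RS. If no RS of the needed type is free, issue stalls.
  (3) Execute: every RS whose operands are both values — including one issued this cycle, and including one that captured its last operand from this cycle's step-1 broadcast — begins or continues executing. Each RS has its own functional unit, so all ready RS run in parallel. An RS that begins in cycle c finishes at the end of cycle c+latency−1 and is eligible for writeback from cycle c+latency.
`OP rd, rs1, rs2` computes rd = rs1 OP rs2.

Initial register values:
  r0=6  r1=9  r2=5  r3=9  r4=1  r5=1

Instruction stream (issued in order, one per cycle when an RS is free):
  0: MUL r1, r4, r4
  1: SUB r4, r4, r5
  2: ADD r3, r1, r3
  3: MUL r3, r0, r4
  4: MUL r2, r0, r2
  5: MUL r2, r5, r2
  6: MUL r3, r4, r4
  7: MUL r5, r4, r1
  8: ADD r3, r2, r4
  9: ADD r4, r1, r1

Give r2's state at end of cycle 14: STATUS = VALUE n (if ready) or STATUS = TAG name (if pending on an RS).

c1: issue MUL r1<-Mul1 | r0:6,r1:Mul1,r2:5,r3:9,r4:1,r5:1
c2: issue SUB r4<-Add1 | r0:6,r1:Mul1,r2:5,r3:9,r4:Add1,r5:1
c3: issue ADD r3<-Add2 | r0:6,r1:Mul1,r2:5,r3:Add2,r4:Add1,r5:1
c4: CDB Add1=0; issue MUL r3<-Mul2 | r0:6,r1:Mul1,r2:5,r3:Mul2,r4:0,r5:1
c5: stall | r0:6,r1:Mul1,r2:5,r3:Mul2,r4:0,r5:1
c6: CDB Mul1=1; issue MUL r2<-Mul1 | r0:6,r1:1,r2:Mul1,r3:Mul2,r4:0,r5:1
c7: stall | r0:6,r1:1,r2:Mul1,r3:Mul2,r4:0,r5:1
c8: CDB Add2=10; stall | r0:6,r1:1,r2:Mul1,r3:Mul2,r4:0,r5:1
c9: CDB Mul2=0; issue MUL r2<-Mul2 | r0:6,r1:1,r2:Mul2,r3:0,r4:0,r5:1
c10: stall | r0:6,r1:1,r2:Mul2,r3:0,r4:0,r5:1
c11: CDB Mul1=30; issue MUL r3<-Mul1 | r0:6,r1:1,r2:Mul2,r3:Mul1,r4:0,r5:1
c12: stall | r0:6,r1:1,r2:Mul2,r3:Mul1,r4:0,r5:1
c13: stall | r0:6,r1:1,r2:Mul2,r3:Mul1,r4:0,r5:1
c14: stall | r0:6,r1:1,r2:Mul2,r3:Mul1,r4:0,r5:1

STATUS = TAG Mul2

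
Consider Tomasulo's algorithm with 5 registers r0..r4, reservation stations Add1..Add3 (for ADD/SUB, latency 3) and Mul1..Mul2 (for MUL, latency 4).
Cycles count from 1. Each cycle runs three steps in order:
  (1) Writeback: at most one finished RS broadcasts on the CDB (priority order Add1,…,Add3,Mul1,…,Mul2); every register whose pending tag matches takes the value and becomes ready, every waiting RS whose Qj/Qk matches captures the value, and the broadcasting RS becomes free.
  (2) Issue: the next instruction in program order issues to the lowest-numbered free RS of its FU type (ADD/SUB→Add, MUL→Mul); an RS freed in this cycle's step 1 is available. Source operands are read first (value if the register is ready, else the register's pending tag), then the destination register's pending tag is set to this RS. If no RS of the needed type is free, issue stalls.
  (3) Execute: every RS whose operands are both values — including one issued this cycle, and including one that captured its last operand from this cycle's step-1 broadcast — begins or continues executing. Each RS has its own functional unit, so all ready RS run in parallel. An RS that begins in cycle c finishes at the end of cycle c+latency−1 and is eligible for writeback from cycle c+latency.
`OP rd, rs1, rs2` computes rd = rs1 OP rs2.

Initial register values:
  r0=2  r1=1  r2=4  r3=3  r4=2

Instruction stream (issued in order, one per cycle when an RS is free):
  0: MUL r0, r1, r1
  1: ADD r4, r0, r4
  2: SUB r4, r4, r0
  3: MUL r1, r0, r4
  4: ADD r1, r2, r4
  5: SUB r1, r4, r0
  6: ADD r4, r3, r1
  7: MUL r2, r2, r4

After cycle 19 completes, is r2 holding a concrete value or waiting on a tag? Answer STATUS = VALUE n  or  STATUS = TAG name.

STATUS = TAG Mul1

cycle 1: issue MUL r0<-Mul1 // r0:Mul1,r1:1,r2:4,r3:3,r4:2
cycle 2: issue ADD r4<-Add1 // r0:Mul1,r1:1,r2:4,r3:3,r4:Add1
cycle 3: issue SUB r4<-Add2 // r0:Mul1,r1:1,r2:4,r3:3,r4:Add2
cycle 4: issue MUL r1<-Mul2 // r0:Mul1,r1:Mul2,r2:4,r3:3,r4:Add2
cycle 5: CDB Mul1=1; issue ADD r1<-Add3 // r0:1,r1:Add3,r2:4,r3:3,r4:Add2
cycle 6: stall // r0:1,r1:Add3,r2:4,r3:3,r4:Add2
cycle 7: stall // r0:1,r1:Add3,r2:4,r3:3,r4:Add2
cycle 8: CDB Add1=3; issue SUB r1<-Add1 // r0:1,r1:Add1,r2:4,r3:3,r4:Add2
cycle 9: stall // r0:1,r1:Add1,r2:4,r3:3,r4:Add2
cycle 10: stall // r0:1,r1:Add1,r2:4,r3:3,r4:Add2
cycle 11: CDB Add2=2; issue ADD r4<-Add2 // r0:1,r1:Add1,r2:4,r3:3,r4:Add2
cycle 12: issue MUL r2<-Mul1 // r0:1,r1:Add1,r2:Mul1,r3:3,r4:Add2
cycle 13: - // r0:1,r1:Add1,r2:Mul1,r3:3,r4:Add2
cycle 14: CDB Add1=1 // r0:1,r1:1,r2:Mul1,r3:3,r4:Add2
cycle 15: CDB Add3=6 // r0:1,r1:1,r2:Mul1,r3:3,r4:Add2
cycle 16: CDB Mul2=2 // r0:1,r1:1,r2:Mul1,r3:3,r4:Add2
cycle 17: CDB Add2=4 // r0:1,r1:1,r2:Mul1,r3:3,r4:4
cycle 18: - // r0:1,r1:1,r2:Mul1,r3:3,r4:4
cycle 19: - // r0:1,r1:1,r2:Mul1,r3:3,r4:4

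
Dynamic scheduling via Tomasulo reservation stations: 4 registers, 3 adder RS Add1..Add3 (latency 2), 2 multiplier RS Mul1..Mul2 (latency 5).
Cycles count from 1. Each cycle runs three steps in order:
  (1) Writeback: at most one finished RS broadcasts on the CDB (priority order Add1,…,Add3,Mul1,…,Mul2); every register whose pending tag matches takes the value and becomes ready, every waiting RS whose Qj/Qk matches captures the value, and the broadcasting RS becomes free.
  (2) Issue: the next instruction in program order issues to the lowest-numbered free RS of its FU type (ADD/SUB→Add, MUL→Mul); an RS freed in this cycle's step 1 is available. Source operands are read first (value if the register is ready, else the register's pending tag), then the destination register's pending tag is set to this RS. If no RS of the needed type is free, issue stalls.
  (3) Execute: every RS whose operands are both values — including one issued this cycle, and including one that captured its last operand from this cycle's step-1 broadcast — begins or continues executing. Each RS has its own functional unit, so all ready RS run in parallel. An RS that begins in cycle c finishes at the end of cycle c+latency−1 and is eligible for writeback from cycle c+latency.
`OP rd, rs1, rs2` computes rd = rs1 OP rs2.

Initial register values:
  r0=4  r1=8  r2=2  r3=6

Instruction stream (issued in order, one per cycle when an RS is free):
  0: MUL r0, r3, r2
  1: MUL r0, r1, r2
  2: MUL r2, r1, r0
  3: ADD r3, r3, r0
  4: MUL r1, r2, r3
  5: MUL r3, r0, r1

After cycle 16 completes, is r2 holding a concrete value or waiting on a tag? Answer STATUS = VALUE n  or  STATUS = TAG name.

STATUS = VALUE 128

  c1: issue MUL r0<-Mul1  regs: r0:Mul1,r1:8,r2:2,r3:6
  c2: issue MUL r0<-Mul2  regs: r0:Mul2,r1:8,r2:2,r3:6
  c3: stall  regs: r0:Mul2,r1:8,r2:2,r3:6
  c4: stall  regs: r0:Mul2,r1:8,r2:2,r3:6
  c5: stall  regs: r0:Mul2,r1:8,r2:2,r3:6
  c6: CDB Mul1=12; issue MUL r2<-Mul1  regs: r0:Mul2,r1:8,r2:Mul1,r3:6
  c7: CDB Mul2=16; issue ADD r3<-Add1  regs: r0:16,r1:8,r2:Mul1,r3:Add1
  c8: issue MUL r1<-Mul2  regs: r0:16,r1:Mul2,r2:Mul1,r3:Add1
  c9: CDB Add1=22; stall  regs: r0:16,r1:Mul2,r2:Mul1,r3:22
  c10: stall  regs: r0:16,r1:Mul2,r2:Mul1,r3:22
  c11: stall  regs: r0:16,r1:Mul2,r2:Mul1,r3:22
  c12: CDB Mul1=128; issue MUL r3<-Mul1  regs: r0:16,r1:Mul2,r2:128,r3:Mul1
  c13: -  regs: r0:16,r1:Mul2,r2:128,r3:Mul1
  c14: -  regs: r0:16,r1:Mul2,r2:128,r3:Mul1
  c15: -  regs: r0:16,r1:Mul2,r2:128,r3:Mul1
  c16: -  regs: r0:16,r1:Mul2,r2:128,r3:Mul1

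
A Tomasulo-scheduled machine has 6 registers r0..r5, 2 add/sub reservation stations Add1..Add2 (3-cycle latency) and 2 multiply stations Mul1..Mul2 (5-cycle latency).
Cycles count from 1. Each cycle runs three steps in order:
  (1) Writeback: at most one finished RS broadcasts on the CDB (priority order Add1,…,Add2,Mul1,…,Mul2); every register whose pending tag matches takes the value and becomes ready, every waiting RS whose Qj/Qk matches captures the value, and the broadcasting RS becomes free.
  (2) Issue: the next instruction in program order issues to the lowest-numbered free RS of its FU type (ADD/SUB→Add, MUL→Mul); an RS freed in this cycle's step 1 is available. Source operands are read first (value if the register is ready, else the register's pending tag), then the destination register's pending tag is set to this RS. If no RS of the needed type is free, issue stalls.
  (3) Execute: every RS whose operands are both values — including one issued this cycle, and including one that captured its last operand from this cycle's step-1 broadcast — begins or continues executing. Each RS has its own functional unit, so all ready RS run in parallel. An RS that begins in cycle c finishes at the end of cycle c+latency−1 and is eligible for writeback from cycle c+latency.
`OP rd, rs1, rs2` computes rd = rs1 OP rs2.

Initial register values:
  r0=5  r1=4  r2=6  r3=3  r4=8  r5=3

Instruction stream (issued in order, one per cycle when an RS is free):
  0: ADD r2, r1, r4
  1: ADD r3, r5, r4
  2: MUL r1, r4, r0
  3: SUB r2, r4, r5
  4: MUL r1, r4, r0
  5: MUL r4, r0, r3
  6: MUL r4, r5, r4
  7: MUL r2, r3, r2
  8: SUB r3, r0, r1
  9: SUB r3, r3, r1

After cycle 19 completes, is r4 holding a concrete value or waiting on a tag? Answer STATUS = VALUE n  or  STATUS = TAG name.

c1: issue ADD r2<-Add1 | r0:5,r1:4,r2:Add1,r3:3,r4:8,r5:3
c2: issue ADD r3<-Add2 | r0:5,r1:4,r2:Add1,r3:Add2,r4:8,r5:3
c3: issue MUL r1<-Mul1 | r0:5,r1:Mul1,r2:Add1,r3:Add2,r4:8,r5:3
c4: CDB Add1=12; issue SUB r2<-Add1 | r0:5,r1:Mul1,r2:Add1,r3:Add2,r4:8,r5:3
c5: CDB Add2=11; issue MUL r1<-Mul2 | r0:5,r1:Mul2,r2:Add1,r3:11,r4:8,r5:3
c6: stall | r0:5,r1:Mul2,r2:Add1,r3:11,r4:8,r5:3
c7: CDB Add1=5; stall | r0:5,r1:Mul2,r2:5,r3:11,r4:8,r5:3
c8: CDB Mul1=40; issue MUL r4<-Mul1 | r0:5,r1:Mul2,r2:5,r3:11,r4:Mul1,r5:3
c9: stall | r0:5,r1:Mul2,r2:5,r3:11,r4:Mul1,r5:3
c10: CDB Mul2=40; issue MUL r4<-Mul2 | r0:5,r1:40,r2:5,r3:11,r4:Mul2,r5:3
c11: stall | r0:5,r1:40,r2:5,r3:11,r4:Mul2,r5:3
c12: stall | r0:5,r1:40,r2:5,r3:11,r4:Mul2,r5:3
c13: CDB Mul1=55; issue MUL r2<-Mul1 | r0:5,r1:40,r2:Mul1,r3:11,r4:Mul2,r5:3
c14: issue SUB r3<-Add1 | r0:5,r1:40,r2:Mul1,r3:Add1,r4:Mul2,r5:3
c15: issue SUB r3<-Add2 | r0:5,r1:40,r2:Mul1,r3:Add2,r4:Mul2,r5:3
c16: - | r0:5,r1:40,r2:Mul1,r3:Add2,r4:Mul2,r5:3
c17: CDB Add1=-35 | r0:5,r1:40,r2:Mul1,r3:Add2,r4:Mul2,r5:3
c18: CDB Mul1=55 | r0:5,r1:40,r2:55,r3:Add2,r4:Mul2,r5:3
c19: CDB Mul2=165 | r0:5,r1:40,r2:55,r3:Add2,r4:165,r5:3

STATUS = VALUE 165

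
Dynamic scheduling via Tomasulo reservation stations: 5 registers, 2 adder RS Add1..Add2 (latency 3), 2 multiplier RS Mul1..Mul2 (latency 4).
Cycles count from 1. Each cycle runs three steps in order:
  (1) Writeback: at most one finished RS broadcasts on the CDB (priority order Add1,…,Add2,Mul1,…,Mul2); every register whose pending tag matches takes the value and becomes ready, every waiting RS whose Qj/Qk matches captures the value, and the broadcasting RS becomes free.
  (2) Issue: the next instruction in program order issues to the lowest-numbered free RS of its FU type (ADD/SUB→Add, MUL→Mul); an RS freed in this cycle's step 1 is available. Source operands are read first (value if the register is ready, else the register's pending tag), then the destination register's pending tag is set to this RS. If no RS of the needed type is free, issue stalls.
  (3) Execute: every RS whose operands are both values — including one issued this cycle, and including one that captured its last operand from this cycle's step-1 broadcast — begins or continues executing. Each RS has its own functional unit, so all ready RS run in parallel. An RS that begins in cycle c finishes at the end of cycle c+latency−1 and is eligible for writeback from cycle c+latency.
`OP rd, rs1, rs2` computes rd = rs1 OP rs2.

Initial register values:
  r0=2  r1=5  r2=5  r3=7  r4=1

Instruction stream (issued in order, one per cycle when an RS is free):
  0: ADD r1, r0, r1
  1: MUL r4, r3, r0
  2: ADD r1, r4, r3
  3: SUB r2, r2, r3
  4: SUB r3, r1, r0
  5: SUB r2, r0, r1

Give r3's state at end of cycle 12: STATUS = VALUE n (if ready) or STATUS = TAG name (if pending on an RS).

STATUS = VALUE 19

  c1: issue ADD r1<-Add1  regs: r0:2,r1:Add1,r2:5,r3:7,r4:1
  c2: issue MUL r4<-Mul1  regs: r0:2,r1:Add1,r2:5,r3:7,r4:Mul1
  c3: issue ADD r1<-Add2  regs: r0:2,r1:Add2,r2:5,r3:7,r4:Mul1
  c4: CDB Add1=7; issue SUB r2<-Add1  regs: r0:2,r1:Add2,r2:Add1,r3:7,r4:Mul1
  c5: stall  regs: r0:2,r1:Add2,r2:Add1,r3:7,r4:Mul1
  c6: CDB Mul1=14; stall  regs: r0:2,r1:Add2,r2:Add1,r3:7,r4:14
  c7: CDB Add1=-2; issue SUB r3<-Add1  regs: r0:2,r1:Add2,r2:-2,r3:Add1,r4:14
  c8: stall  regs: r0:2,r1:Add2,r2:-2,r3:Add1,r4:14
  c9: CDB Add2=21; issue SUB r2<-Add2  regs: r0:2,r1:21,r2:Add2,r3:Add1,r4:14
  c10: -  regs: r0:2,r1:21,r2:Add2,r3:Add1,r4:14
  c11: -  regs: r0:2,r1:21,r2:Add2,r3:Add1,r4:14
  c12: CDB Add1=19  regs: r0:2,r1:21,r2:Add2,r3:19,r4:14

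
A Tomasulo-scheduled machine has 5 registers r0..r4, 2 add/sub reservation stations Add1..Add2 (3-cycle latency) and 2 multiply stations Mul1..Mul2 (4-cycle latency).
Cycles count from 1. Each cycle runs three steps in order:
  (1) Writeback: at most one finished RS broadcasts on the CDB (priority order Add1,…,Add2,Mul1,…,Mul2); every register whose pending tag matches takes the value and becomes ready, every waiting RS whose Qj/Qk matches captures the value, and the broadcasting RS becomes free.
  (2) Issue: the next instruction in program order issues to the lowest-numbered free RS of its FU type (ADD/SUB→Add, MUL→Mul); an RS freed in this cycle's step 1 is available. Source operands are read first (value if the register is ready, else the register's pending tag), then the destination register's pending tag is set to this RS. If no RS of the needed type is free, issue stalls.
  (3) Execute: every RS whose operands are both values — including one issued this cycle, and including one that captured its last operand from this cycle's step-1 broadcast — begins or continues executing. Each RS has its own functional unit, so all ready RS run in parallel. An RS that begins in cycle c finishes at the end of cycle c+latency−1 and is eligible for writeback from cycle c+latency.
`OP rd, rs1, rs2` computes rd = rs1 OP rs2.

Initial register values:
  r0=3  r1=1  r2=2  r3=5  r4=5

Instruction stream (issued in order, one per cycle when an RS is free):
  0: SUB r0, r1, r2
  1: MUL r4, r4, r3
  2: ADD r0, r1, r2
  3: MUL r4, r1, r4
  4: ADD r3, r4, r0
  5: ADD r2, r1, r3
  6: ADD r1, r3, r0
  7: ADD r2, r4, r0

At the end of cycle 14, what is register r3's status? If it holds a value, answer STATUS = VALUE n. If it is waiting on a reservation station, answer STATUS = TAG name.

cycle 1: issue SUB r0<-Add1 // r0:Add1,r1:1,r2:2,r3:5,r4:5
cycle 2: issue MUL r4<-Mul1 // r0:Add1,r1:1,r2:2,r3:5,r4:Mul1
cycle 3: issue ADD r0<-Add2 // r0:Add2,r1:1,r2:2,r3:5,r4:Mul1
cycle 4: CDB Add1=-1; issue MUL r4<-Mul2 // r0:Add2,r1:1,r2:2,r3:5,r4:Mul2
cycle 5: issue ADD r3<-Add1 // r0:Add2,r1:1,r2:2,r3:Add1,r4:Mul2
cycle 6: CDB Add2=3; issue ADD r2<-Add2 // r0:3,r1:1,r2:Add2,r3:Add1,r4:Mul2
cycle 7: CDB Mul1=25; stall // r0:3,r1:1,r2:Add2,r3:Add1,r4:Mul2
cycle 8: stall // r0:3,r1:1,r2:Add2,r3:Add1,r4:Mul2
cycle 9: stall // r0:3,r1:1,r2:Add2,r3:Add1,r4:Mul2
cycle 10: stall // r0:3,r1:1,r2:Add2,r3:Add1,r4:Mul2
cycle 11: CDB Mul2=25; stall // r0:3,r1:1,r2:Add2,r3:Add1,r4:25
cycle 12: stall // r0:3,r1:1,r2:Add2,r3:Add1,r4:25
cycle 13: stall // r0:3,r1:1,r2:Add2,r3:Add1,r4:25
cycle 14: CDB Add1=28; issue ADD r1<-Add1 // r0:3,r1:Add1,r2:Add2,r3:28,r4:25

STATUS = VALUE 28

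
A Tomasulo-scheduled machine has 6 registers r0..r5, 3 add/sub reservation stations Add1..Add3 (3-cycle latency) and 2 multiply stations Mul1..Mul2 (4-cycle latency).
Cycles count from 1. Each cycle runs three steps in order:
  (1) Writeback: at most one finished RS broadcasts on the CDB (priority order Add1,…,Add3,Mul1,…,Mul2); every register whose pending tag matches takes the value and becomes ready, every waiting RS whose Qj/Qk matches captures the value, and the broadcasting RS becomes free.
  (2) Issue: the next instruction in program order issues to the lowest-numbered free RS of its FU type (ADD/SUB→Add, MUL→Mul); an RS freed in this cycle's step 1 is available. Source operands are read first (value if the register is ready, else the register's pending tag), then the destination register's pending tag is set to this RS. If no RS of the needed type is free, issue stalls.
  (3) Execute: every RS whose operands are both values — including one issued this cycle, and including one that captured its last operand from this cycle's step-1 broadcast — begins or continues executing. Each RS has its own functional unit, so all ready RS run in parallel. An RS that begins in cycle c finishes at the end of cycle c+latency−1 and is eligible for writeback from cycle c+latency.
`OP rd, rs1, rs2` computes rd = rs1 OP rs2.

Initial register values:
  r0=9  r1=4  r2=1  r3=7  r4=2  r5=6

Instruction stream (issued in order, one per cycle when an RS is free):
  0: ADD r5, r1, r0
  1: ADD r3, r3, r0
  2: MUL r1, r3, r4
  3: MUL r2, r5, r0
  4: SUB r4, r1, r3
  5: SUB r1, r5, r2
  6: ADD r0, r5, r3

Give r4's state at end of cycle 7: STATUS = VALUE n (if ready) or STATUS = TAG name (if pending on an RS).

STATUS = TAG Add1

c1: issue ADD r5<-Add1 | r0:9,r1:4,r2:1,r3:7,r4:2,r5:Add1
c2: issue ADD r3<-Add2 | r0:9,r1:4,r2:1,r3:Add2,r4:2,r5:Add1
c3: issue MUL r1<-Mul1 | r0:9,r1:Mul1,r2:1,r3:Add2,r4:2,r5:Add1
c4: CDB Add1=13; issue MUL r2<-Mul2 | r0:9,r1:Mul1,r2:Mul2,r3:Add2,r4:2,r5:13
c5: CDB Add2=16; issue SUB r4<-Add1 | r0:9,r1:Mul1,r2:Mul2,r3:16,r4:Add1,r5:13
c6: issue SUB r1<-Add2 | r0:9,r1:Add2,r2:Mul2,r3:16,r4:Add1,r5:13
c7: issue ADD r0<-Add3 | r0:Add3,r1:Add2,r2:Mul2,r3:16,r4:Add1,r5:13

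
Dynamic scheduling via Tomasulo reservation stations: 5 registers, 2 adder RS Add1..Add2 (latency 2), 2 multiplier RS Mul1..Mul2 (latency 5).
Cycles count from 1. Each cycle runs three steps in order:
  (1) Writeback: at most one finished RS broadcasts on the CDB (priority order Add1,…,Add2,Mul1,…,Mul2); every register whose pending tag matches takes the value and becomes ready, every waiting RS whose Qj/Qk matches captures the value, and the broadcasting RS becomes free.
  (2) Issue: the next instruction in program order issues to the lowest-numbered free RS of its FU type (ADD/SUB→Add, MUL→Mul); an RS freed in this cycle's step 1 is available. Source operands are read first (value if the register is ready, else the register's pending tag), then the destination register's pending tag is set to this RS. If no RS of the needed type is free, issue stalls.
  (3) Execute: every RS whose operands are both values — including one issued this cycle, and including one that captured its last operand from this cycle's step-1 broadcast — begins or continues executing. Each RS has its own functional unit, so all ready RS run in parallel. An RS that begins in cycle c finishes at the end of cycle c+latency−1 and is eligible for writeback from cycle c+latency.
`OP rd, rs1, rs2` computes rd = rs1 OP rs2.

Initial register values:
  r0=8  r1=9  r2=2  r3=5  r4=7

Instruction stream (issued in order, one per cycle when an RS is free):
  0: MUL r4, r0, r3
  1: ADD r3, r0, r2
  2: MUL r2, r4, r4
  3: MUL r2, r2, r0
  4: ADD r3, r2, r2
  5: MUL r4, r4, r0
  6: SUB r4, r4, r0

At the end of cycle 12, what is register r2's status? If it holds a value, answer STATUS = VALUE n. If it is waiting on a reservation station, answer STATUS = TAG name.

STATUS = TAG Mul1

cycle 1: issue MUL r4<-Mul1 // r0:8,r1:9,r2:2,r3:5,r4:Mul1
cycle 2: issue ADD r3<-Add1 // r0:8,r1:9,r2:2,r3:Add1,r4:Mul1
cycle 3: issue MUL r2<-Mul2 // r0:8,r1:9,r2:Mul2,r3:Add1,r4:Mul1
cycle 4: CDB Add1=10; stall // r0:8,r1:9,r2:Mul2,r3:10,r4:Mul1
cycle 5: stall // r0:8,r1:9,r2:Mul2,r3:10,r4:Mul1
cycle 6: CDB Mul1=40; issue MUL r2<-Mul1 // r0:8,r1:9,r2:Mul1,r3:10,r4:40
cycle 7: issue ADD r3<-Add1 // r0:8,r1:9,r2:Mul1,r3:Add1,r4:40
cycle 8: stall // r0:8,r1:9,r2:Mul1,r3:Add1,r4:40
cycle 9: stall // r0:8,r1:9,r2:Mul1,r3:Add1,r4:40
cycle 10: stall // r0:8,r1:9,r2:Mul1,r3:Add1,r4:40
cycle 11: CDB Mul2=1600; issue MUL r4<-Mul2 // r0:8,r1:9,r2:Mul1,r3:Add1,r4:Mul2
cycle 12: issue SUB r4<-Add2 // r0:8,r1:9,r2:Mul1,r3:Add1,r4:Add2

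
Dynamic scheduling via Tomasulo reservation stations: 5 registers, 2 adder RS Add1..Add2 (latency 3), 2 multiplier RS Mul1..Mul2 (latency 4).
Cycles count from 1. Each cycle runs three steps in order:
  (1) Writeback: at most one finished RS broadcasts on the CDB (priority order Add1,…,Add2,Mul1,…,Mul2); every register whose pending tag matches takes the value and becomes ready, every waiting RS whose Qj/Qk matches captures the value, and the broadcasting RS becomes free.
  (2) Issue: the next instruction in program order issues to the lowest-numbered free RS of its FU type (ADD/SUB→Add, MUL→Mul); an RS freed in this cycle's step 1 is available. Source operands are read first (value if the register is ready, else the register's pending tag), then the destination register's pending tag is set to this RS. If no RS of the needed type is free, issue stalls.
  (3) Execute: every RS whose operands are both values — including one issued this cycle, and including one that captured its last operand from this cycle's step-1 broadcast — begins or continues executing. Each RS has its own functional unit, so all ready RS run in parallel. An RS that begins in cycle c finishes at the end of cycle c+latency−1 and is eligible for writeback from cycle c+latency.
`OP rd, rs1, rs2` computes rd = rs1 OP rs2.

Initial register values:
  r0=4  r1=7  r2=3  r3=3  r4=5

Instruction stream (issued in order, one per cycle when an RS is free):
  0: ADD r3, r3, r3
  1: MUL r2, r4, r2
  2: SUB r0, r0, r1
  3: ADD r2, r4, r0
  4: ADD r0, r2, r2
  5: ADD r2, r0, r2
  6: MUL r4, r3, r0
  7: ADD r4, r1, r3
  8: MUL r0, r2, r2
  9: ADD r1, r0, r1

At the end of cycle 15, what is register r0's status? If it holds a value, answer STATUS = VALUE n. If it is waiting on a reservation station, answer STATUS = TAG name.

STATUS = TAG Mul2

cycle 1: issue ADD r3<-Add1 // r0:4,r1:7,r2:3,r3:Add1,r4:5
cycle 2: issue MUL r2<-Mul1 // r0:4,r1:7,r2:Mul1,r3:Add1,r4:5
cycle 3: issue SUB r0<-Add2 // r0:Add2,r1:7,r2:Mul1,r3:Add1,r4:5
cycle 4: CDB Add1=6; issue ADD r2<-Add1 // r0:Add2,r1:7,r2:Add1,r3:6,r4:5
cycle 5: stall // r0:Add2,r1:7,r2:Add1,r3:6,r4:5
cycle 6: CDB Add2=-3; issue ADD r0<-Add2 // r0:Add2,r1:7,r2:Add1,r3:6,r4:5
cycle 7: CDB Mul1=15; stall // r0:Add2,r1:7,r2:Add1,r3:6,r4:5
cycle 8: stall // r0:Add2,r1:7,r2:Add1,r3:6,r4:5
cycle 9: CDB Add1=2; issue ADD r2<-Add1 // r0:Add2,r1:7,r2:Add1,r3:6,r4:5
cycle 10: issue MUL r4<-Mul1 // r0:Add2,r1:7,r2:Add1,r3:6,r4:Mul1
cycle 11: stall // r0:Add2,r1:7,r2:Add1,r3:6,r4:Mul1
cycle 12: CDB Add2=4; issue ADD r4<-Add2 // r0:4,r1:7,r2:Add1,r3:6,r4:Add2
cycle 13: issue MUL r0<-Mul2 // r0:Mul2,r1:7,r2:Add1,r3:6,r4:Add2
cycle 14: stall // r0:Mul2,r1:7,r2:Add1,r3:6,r4:Add2
cycle 15: CDB Add1=6; issue ADD r1<-Add1 // r0:Mul2,r1:Add1,r2:6,r3:6,r4:Add2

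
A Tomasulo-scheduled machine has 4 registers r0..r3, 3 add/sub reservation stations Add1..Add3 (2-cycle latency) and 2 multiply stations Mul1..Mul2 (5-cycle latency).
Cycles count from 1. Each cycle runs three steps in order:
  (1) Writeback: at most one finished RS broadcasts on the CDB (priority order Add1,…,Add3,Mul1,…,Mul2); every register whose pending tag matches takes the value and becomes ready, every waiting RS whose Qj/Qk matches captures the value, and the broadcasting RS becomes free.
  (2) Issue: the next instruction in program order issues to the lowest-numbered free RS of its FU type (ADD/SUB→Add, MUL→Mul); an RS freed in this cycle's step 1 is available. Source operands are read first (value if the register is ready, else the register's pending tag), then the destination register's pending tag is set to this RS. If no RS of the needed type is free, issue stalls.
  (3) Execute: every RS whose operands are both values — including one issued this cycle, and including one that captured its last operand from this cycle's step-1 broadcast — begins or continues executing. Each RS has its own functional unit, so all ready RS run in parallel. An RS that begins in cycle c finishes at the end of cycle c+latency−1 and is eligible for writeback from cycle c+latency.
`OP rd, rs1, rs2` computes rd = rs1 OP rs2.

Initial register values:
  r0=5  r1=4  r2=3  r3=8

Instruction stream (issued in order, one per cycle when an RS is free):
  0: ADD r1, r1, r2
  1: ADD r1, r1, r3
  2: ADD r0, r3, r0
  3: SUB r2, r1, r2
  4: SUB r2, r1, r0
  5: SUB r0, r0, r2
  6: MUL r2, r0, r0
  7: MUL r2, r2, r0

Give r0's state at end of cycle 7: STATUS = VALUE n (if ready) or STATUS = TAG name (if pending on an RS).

c1: issue ADD r1<-Add1 | r0:5,r1:Add1,r2:3,r3:8
c2: issue ADD r1<-Add2 | r0:5,r1:Add2,r2:3,r3:8
c3: CDB Add1=7; issue ADD r0<-Add1 | r0:Add1,r1:Add2,r2:3,r3:8
c4: issue SUB r2<-Add3 | r0:Add1,r1:Add2,r2:Add3,r3:8
c5: CDB Add1=13; issue SUB r2<-Add1 | r0:13,r1:Add2,r2:Add1,r3:8
c6: CDB Add2=15; issue SUB r0<-Add2 | r0:Add2,r1:15,r2:Add1,r3:8
c7: issue MUL r2<-Mul1 | r0:Add2,r1:15,r2:Mul1,r3:8

STATUS = TAG Add2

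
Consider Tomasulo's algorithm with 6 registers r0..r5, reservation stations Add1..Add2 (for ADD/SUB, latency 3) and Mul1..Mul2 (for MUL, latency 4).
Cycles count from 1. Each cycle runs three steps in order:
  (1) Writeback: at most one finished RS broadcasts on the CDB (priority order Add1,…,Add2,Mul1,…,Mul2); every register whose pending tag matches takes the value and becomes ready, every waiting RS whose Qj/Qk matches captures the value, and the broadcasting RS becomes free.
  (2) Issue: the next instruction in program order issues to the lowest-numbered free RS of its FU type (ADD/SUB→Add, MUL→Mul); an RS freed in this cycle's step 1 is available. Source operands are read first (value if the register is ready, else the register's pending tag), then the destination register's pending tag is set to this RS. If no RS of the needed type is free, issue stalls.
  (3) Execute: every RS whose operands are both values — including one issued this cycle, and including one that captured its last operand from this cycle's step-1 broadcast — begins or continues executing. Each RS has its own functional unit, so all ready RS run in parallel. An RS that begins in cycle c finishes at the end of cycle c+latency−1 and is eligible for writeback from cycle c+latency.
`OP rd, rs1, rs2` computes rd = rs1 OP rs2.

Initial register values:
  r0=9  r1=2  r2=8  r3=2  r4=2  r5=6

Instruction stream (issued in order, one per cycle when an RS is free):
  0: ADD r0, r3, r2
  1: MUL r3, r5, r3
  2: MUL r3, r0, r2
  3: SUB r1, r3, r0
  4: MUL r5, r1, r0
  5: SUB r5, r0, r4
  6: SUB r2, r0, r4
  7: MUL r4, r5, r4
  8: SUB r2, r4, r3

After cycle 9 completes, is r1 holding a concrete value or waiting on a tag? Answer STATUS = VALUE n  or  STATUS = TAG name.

STATUS = TAG Add1

cycle 1: issue ADD r0<-Add1 // r0:Add1,r1:2,r2:8,r3:2,r4:2,r5:6
cycle 2: issue MUL r3<-Mul1 // r0:Add1,r1:2,r2:8,r3:Mul1,r4:2,r5:6
cycle 3: issue MUL r3<-Mul2 // r0:Add1,r1:2,r2:8,r3:Mul2,r4:2,r5:6
cycle 4: CDB Add1=10; issue SUB r1<-Add1 // r0:10,r1:Add1,r2:8,r3:Mul2,r4:2,r5:6
cycle 5: stall // r0:10,r1:Add1,r2:8,r3:Mul2,r4:2,r5:6
cycle 6: CDB Mul1=12; issue MUL r5<-Mul1 // r0:10,r1:Add1,r2:8,r3:Mul2,r4:2,r5:Mul1
cycle 7: issue SUB r5<-Add2 // r0:10,r1:Add1,r2:8,r3:Mul2,r4:2,r5:Add2
cycle 8: CDB Mul2=80; stall // r0:10,r1:Add1,r2:8,r3:80,r4:2,r5:Add2
cycle 9: stall // r0:10,r1:Add1,r2:8,r3:80,r4:2,r5:Add2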